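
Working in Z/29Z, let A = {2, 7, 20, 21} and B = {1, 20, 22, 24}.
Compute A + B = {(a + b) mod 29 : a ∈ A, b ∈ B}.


Work in Z/29Z: reduce every sum a + b modulo 29.
Enumerate all 16 pairs:
a = 2: 2+1=3, 2+20=22, 2+22=24, 2+24=26
a = 7: 7+1=8, 7+20=27, 7+22=0, 7+24=2
a = 20: 20+1=21, 20+20=11, 20+22=13, 20+24=15
a = 21: 21+1=22, 21+20=12, 21+22=14, 21+24=16
Distinct residues collected: {0, 2, 3, 8, 11, 12, 13, 14, 15, 16, 21, 22, 24, 26, 27}
|A + B| = 15 (out of 29 total residues).

A + B = {0, 2, 3, 8, 11, 12, 13, 14, 15, 16, 21, 22, 24, 26, 27}


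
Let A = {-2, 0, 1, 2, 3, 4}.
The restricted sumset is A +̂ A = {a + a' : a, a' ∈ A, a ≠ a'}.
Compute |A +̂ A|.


Restricted sumset: A +̂ A = {a + a' : a ∈ A, a' ∈ A, a ≠ a'}.
Equivalently, take A + A and drop any sum 2a that is achievable ONLY as a + a for a ∈ A (i.e. sums representable only with equal summands).
Enumerate pairs (a, a') with a < a' (symmetric, so each unordered pair gives one sum; this covers all a ≠ a'):
  -2 + 0 = -2
  -2 + 1 = -1
  -2 + 2 = 0
  -2 + 3 = 1
  -2 + 4 = 2
  0 + 1 = 1
  0 + 2 = 2
  0 + 3 = 3
  0 + 4 = 4
  1 + 2 = 3
  1 + 3 = 4
  1 + 4 = 5
  2 + 3 = 5
  2 + 4 = 6
  3 + 4 = 7
Collected distinct sums: {-2, -1, 0, 1, 2, 3, 4, 5, 6, 7}
|A +̂ A| = 10
(Reference bound: |A +̂ A| ≥ 2|A| - 3 for |A| ≥ 2, with |A| = 6 giving ≥ 9.)

|A +̂ A| = 10


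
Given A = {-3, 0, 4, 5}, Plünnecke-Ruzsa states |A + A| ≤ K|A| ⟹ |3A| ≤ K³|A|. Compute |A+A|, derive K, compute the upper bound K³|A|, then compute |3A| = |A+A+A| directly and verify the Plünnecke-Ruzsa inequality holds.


|A| = 4.
Step 1: Compute A + A by enumerating all 16 pairs.
A + A = {-6, -3, 0, 1, 2, 4, 5, 8, 9, 10}, so |A + A| = 10.
Step 2: Doubling constant K = |A + A|/|A| = 10/4 = 10/4 ≈ 2.5000.
Step 3: Plünnecke-Ruzsa gives |3A| ≤ K³·|A| = (2.5000)³ · 4 ≈ 62.5000.
Step 4: Compute 3A = A + A + A directly by enumerating all triples (a,b,c) ∈ A³; |3A| = 19.
Step 5: Check 19 ≤ 62.5000? Yes ✓.

K = 10/4, Plünnecke-Ruzsa bound K³|A| ≈ 62.5000, |3A| = 19, inequality holds.


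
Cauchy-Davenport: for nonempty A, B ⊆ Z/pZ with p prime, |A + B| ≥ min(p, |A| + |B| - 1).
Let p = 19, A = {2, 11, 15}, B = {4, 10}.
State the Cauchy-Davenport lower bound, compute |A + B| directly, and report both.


Cauchy-Davenport: |A + B| ≥ min(p, |A| + |B| - 1) for A, B nonempty in Z/pZ.
|A| = 3, |B| = 2, p = 19.
CD lower bound = min(19, 3 + 2 - 1) = min(19, 4) = 4.
Compute A + B mod 19 directly:
a = 2: 2+4=6, 2+10=12
a = 11: 11+4=15, 11+10=2
a = 15: 15+4=0, 15+10=6
A + B = {0, 2, 6, 12, 15}, so |A + B| = 5.
Verify: 5 ≥ 4? Yes ✓.

CD lower bound = 4, actual |A + B| = 5.


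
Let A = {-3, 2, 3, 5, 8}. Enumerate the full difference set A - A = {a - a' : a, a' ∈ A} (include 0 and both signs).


A - A = {a - a' : a, a' ∈ A}.
Compute a - a' for each ordered pair (a, a'):
a = -3: -3--3=0, -3-2=-5, -3-3=-6, -3-5=-8, -3-8=-11
a = 2: 2--3=5, 2-2=0, 2-3=-1, 2-5=-3, 2-8=-6
a = 3: 3--3=6, 3-2=1, 3-3=0, 3-5=-2, 3-8=-5
a = 5: 5--3=8, 5-2=3, 5-3=2, 5-5=0, 5-8=-3
a = 8: 8--3=11, 8-2=6, 8-3=5, 8-5=3, 8-8=0
Collecting distinct values (and noting 0 appears from a-a):
A - A = {-11, -8, -6, -5, -3, -2, -1, 0, 1, 2, 3, 5, 6, 8, 11}
|A - A| = 15

A - A = {-11, -8, -6, -5, -3, -2, -1, 0, 1, 2, 3, 5, 6, 8, 11}


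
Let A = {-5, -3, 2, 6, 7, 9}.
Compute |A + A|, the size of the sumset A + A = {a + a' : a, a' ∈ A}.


A + A = {a + a' : a, a' ∈ A}; |A| = 6.
General bounds: 2|A| - 1 ≤ |A + A| ≤ |A|(|A|+1)/2, i.e. 11 ≤ |A + A| ≤ 21.
Lower bound 2|A|-1 is attained iff A is an arithmetic progression.
Enumerate sums a + a' for a ≤ a' (symmetric, so this suffices):
a = -5: -5+-5=-10, -5+-3=-8, -5+2=-3, -5+6=1, -5+7=2, -5+9=4
a = -3: -3+-3=-6, -3+2=-1, -3+6=3, -3+7=4, -3+9=6
a = 2: 2+2=4, 2+6=8, 2+7=9, 2+9=11
a = 6: 6+6=12, 6+7=13, 6+9=15
a = 7: 7+7=14, 7+9=16
a = 9: 9+9=18
Distinct sums: {-10, -8, -6, -3, -1, 1, 2, 3, 4, 6, 8, 9, 11, 12, 13, 14, 15, 16, 18}
|A + A| = 19

|A + A| = 19


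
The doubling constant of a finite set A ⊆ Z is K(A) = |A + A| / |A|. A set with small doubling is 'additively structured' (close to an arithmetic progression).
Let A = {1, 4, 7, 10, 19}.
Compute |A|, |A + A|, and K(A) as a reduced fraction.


|A| = 5.
Compute A + A by enumerating all 25 pairs.
A + A = {2, 5, 8, 11, 14, 17, 20, 23, 26, 29, 38}, so |A + A| = 11.
K = |A + A| / |A| = 11/5 (already in lowest terms) ≈ 2.2000.
Reference: AP of size 5 gives K = 9/5 ≈ 1.8000; a fully generic set of size 5 gives K ≈ 3.0000.

|A| = 5, |A + A| = 11, K = 11/5.


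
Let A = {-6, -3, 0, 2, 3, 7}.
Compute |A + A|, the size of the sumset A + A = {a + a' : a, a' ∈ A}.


A + A = {a + a' : a, a' ∈ A}; |A| = 6.
General bounds: 2|A| - 1 ≤ |A + A| ≤ |A|(|A|+1)/2, i.e. 11 ≤ |A + A| ≤ 21.
Lower bound 2|A|-1 is attained iff A is an arithmetic progression.
Enumerate sums a + a' for a ≤ a' (symmetric, so this suffices):
a = -6: -6+-6=-12, -6+-3=-9, -6+0=-6, -6+2=-4, -6+3=-3, -6+7=1
a = -3: -3+-3=-6, -3+0=-3, -3+2=-1, -3+3=0, -3+7=4
a = 0: 0+0=0, 0+2=2, 0+3=3, 0+7=7
a = 2: 2+2=4, 2+3=5, 2+7=9
a = 3: 3+3=6, 3+7=10
a = 7: 7+7=14
Distinct sums: {-12, -9, -6, -4, -3, -1, 0, 1, 2, 3, 4, 5, 6, 7, 9, 10, 14}
|A + A| = 17

|A + A| = 17


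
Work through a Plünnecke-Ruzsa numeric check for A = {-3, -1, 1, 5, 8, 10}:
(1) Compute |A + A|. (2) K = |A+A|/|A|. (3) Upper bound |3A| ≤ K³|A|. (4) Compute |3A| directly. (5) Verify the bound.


|A| = 6.
Step 1: Compute A + A by enumerating all 36 pairs.
A + A = {-6, -4, -2, 0, 2, 4, 5, 6, 7, 9, 10, 11, 13, 15, 16, 18, 20}, so |A + A| = 17.
Step 2: Doubling constant K = |A + A|/|A| = 17/6 = 17/6 ≈ 2.8333.
Step 3: Plünnecke-Ruzsa gives |3A| ≤ K³·|A| = (2.8333)³ · 6 ≈ 136.4722.
Step 4: Compute 3A = A + A + A directly by enumerating all triples (a,b,c) ∈ A³; |3A| = 32.
Step 5: Check 32 ≤ 136.4722? Yes ✓.

K = 17/6, Plünnecke-Ruzsa bound K³|A| ≈ 136.4722, |3A| = 32, inequality holds.


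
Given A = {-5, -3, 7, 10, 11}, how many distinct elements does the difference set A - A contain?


A - A = {a - a' : a, a' ∈ A}; |A| = 5.
Bounds: 2|A|-1 ≤ |A - A| ≤ |A|² - |A| + 1, i.e. 9 ≤ |A - A| ≤ 21.
Note: 0 ∈ A - A always (from a - a). The set is symmetric: if d ∈ A - A then -d ∈ A - A.
Enumerate nonzero differences d = a - a' with a > a' (then include -d):
Positive differences: {1, 2, 3, 4, 10, 12, 13, 14, 15, 16}
Full difference set: {0} ∪ (positive diffs) ∪ (negative diffs).
|A - A| = 1 + 2·10 = 21 (matches direct enumeration: 21).

|A - A| = 21


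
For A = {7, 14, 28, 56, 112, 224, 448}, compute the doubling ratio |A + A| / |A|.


|A| = 7.
Compute A + A by enumerating all 49 pairs.
A + A = {14, 21, 28, 35, 42, 56, 63, 70, 84, 112, 119, 126, 140, 168, 224, 231, 238, 252, 280, 336, 448, 455, 462, 476, 504, 560, 672, 896}, so |A + A| = 28.
K = |A + A| / |A| = 28/7 = 4/1 ≈ 4.0000.
Reference: AP of size 7 gives K = 13/7 ≈ 1.8571; a fully generic set of size 7 gives K ≈ 4.0000.

|A| = 7, |A + A| = 28, K = 28/7 = 4/1.


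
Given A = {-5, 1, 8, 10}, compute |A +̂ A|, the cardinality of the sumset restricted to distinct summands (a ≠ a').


Restricted sumset: A +̂ A = {a + a' : a ∈ A, a' ∈ A, a ≠ a'}.
Equivalently, take A + A and drop any sum 2a that is achievable ONLY as a + a for a ∈ A (i.e. sums representable only with equal summands).
Enumerate pairs (a, a') with a < a' (symmetric, so each unordered pair gives one sum; this covers all a ≠ a'):
  -5 + 1 = -4
  -5 + 8 = 3
  -5 + 10 = 5
  1 + 8 = 9
  1 + 10 = 11
  8 + 10 = 18
Collected distinct sums: {-4, 3, 5, 9, 11, 18}
|A +̂ A| = 6
(Reference bound: |A +̂ A| ≥ 2|A| - 3 for |A| ≥ 2, with |A| = 4 giving ≥ 5.)

|A +̂ A| = 6


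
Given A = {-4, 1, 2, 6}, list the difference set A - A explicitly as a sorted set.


A - A = {a - a' : a, a' ∈ A}.
Compute a - a' for each ordered pair (a, a'):
a = -4: -4--4=0, -4-1=-5, -4-2=-6, -4-6=-10
a = 1: 1--4=5, 1-1=0, 1-2=-1, 1-6=-5
a = 2: 2--4=6, 2-1=1, 2-2=0, 2-6=-4
a = 6: 6--4=10, 6-1=5, 6-2=4, 6-6=0
Collecting distinct values (and noting 0 appears from a-a):
A - A = {-10, -6, -5, -4, -1, 0, 1, 4, 5, 6, 10}
|A - A| = 11

A - A = {-10, -6, -5, -4, -1, 0, 1, 4, 5, 6, 10}


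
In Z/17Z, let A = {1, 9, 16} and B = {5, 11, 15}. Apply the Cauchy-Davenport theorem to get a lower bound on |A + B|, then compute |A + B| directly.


Cauchy-Davenport: |A + B| ≥ min(p, |A| + |B| - 1) for A, B nonempty in Z/pZ.
|A| = 3, |B| = 3, p = 17.
CD lower bound = min(17, 3 + 3 - 1) = min(17, 5) = 5.
Compute A + B mod 17 directly:
a = 1: 1+5=6, 1+11=12, 1+15=16
a = 9: 9+5=14, 9+11=3, 9+15=7
a = 16: 16+5=4, 16+11=10, 16+15=14
A + B = {3, 4, 6, 7, 10, 12, 14, 16}, so |A + B| = 8.
Verify: 8 ≥ 5? Yes ✓.

CD lower bound = 5, actual |A + B| = 8.


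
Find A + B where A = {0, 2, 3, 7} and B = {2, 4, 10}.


A + B = {a + b : a ∈ A, b ∈ B}.
Enumerate all |A|·|B| = 4·3 = 12 pairs (a, b) and collect distinct sums.
a = 0: 0+2=2, 0+4=4, 0+10=10
a = 2: 2+2=4, 2+4=6, 2+10=12
a = 3: 3+2=5, 3+4=7, 3+10=13
a = 7: 7+2=9, 7+4=11, 7+10=17
Collecting distinct sums: A + B = {2, 4, 5, 6, 7, 9, 10, 11, 12, 13, 17}
|A + B| = 11

A + B = {2, 4, 5, 6, 7, 9, 10, 11, 12, 13, 17}


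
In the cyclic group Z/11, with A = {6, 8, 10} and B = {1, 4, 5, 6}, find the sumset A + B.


Work in Z/11Z: reduce every sum a + b modulo 11.
Enumerate all 12 pairs:
a = 6: 6+1=7, 6+4=10, 6+5=0, 6+6=1
a = 8: 8+1=9, 8+4=1, 8+5=2, 8+6=3
a = 10: 10+1=0, 10+4=3, 10+5=4, 10+6=5
Distinct residues collected: {0, 1, 2, 3, 4, 5, 7, 9, 10}
|A + B| = 9 (out of 11 total residues).

A + B = {0, 1, 2, 3, 4, 5, 7, 9, 10}


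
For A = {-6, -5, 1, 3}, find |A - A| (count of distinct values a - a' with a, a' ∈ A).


A - A = {a - a' : a, a' ∈ A}; |A| = 4.
Bounds: 2|A|-1 ≤ |A - A| ≤ |A|² - |A| + 1, i.e. 7 ≤ |A - A| ≤ 13.
Note: 0 ∈ A - A always (from a - a). The set is symmetric: if d ∈ A - A then -d ∈ A - A.
Enumerate nonzero differences d = a - a' with a > a' (then include -d):
Positive differences: {1, 2, 6, 7, 8, 9}
Full difference set: {0} ∪ (positive diffs) ∪ (negative diffs).
|A - A| = 1 + 2·6 = 13 (matches direct enumeration: 13).

|A - A| = 13


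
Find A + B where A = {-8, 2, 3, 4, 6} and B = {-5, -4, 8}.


A + B = {a + b : a ∈ A, b ∈ B}.
Enumerate all |A|·|B| = 5·3 = 15 pairs (a, b) and collect distinct sums.
a = -8: -8+-5=-13, -8+-4=-12, -8+8=0
a = 2: 2+-5=-3, 2+-4=-2, 2+8=10
a = 3: 3+-5=-2, 3+-4=-1, 3+8=11
a = 4: 4+-5=-1, 4+-4=0, 4+8=12
a = 6: 6+-5=1, 6+-4=2, 6+8=14
Collecting distinct sums: A + B = {-13, -12, -3, -2, -1, 0, 1, 2, 10, 11, 12, 14}
|A + B| = 12

A + B = {-13, -12, -3, -2, -1, 0, 1, 2, 10, 11, 12, 14}


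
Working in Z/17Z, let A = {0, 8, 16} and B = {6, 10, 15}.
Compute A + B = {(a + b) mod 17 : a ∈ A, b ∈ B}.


Work in Z/17Z: reduce every sum a + b modulo 17.
Enumerate all 9 pairs:
a = 0: 0+6=6, 0+10=10, 0+15=15
a = 8: 8+6=14, 8+10=1, 8+15=6
a = 16: 16+6=5, 16+10=9, 16+15=14
Distinct residues collected: {1, 5, 6, 9, 10, 14, 15}
|A + B| = 7 (out of 17 total residues).

A + B = {1, 5, 6, 9, 10, 14, 15}


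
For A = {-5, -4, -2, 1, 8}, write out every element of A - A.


A - A = {a - a' : a, a' ∈ A}.
Compute a - a' for each ordered pair (a, a'):
a = -5: -5--5=0, -5--4=-1, -5--2=-3, -5-1=-6, -5-8=-13
a = -4: -4--5=1, -4--4=0, -4--2=-2, -4-1=-5, -4-8=-12
a = -2: -2--5=3, -2--4=2, -2--2=0, -2-1=-3, -2-8=-10
a = 1: 1--5=6, 1--4=5, 1--2=3, 1-1=0, 1-8=-7
a = 8: 8--5=13, 8--4=12, 8--2=10, 8-1=7, 8-8=0
Collecting distinct values (and noting 0 appears from a-a):
A - A = {-13, -12, -10, -7, -6, -5, -3, -2, -1, 0, 1, 2, 3, 5, 6, 7, 10, 12, 13}
|A - A| = 19

A - A = {-13, -12, -10, -7, -6, -5, -3, -2, -1, 0, 1, 2, 3, 5, 6, 7, 10, 12, 13}


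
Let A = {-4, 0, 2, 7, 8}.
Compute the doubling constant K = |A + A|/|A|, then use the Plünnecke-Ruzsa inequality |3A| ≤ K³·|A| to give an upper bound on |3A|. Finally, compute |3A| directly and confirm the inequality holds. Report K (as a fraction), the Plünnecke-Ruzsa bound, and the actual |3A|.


|A| = 5.
Step 1: Compute A + A by enumerating all 25 pairs.
A + A = {-8, -4, -2, 0, 2, 3, 4, 7, 8, 9, 10, 14, 15, 16}, so |A + A| = 14.
Step 2: Doubling constant K = |A + A|/|A| = 14/5 = 14/5 ≈ 2.8000.
Step 3: Plünnecke-Ruzsa gives |3A| ≤ K³·|A| = (2.8000)³ · 5 ≈ 109.7600.
Step 4: Compute 3A = A + A + A directly by enumerating all triples (a,b,c) ∈ A³; |3A| = 27.
Step 5: Check 27 ≤ 109.7600? Yes ✓.

K = 14/5, Plünnecke-Ruzsa bound K³|A| ≈ 109.7600, |3A| = 27, inequality holds.


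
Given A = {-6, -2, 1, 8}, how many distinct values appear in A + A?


A + A = {a + a' : a, a' ∈ A}; |A| = 4.
General bounds: 2|A| - 1 ≤ |A + A| ≤ |A|(|A|+1)/2, i.e. 7 ≤ |A + A| ≤ 10.
Lower bound 2|A|-1 is attained iff A is an arithmetic progression.
Enumerate sums a + a' for a ≤ a' (symmetric, so this suffices):
a = -6: -6+-6=-12, -6+-2=-8, -6+1=-5, -6+8=2
a = -2: -2+-2=-4, -2+1=-1, -2+8=6
a = 1: 1+1=2, 1+8=9
a = 8: 8+8=16
Distinct sums: {-12, -8, -5, -4, -1, 2, 6, 9, 16}
|A + A| = 9

|A + A| = 9


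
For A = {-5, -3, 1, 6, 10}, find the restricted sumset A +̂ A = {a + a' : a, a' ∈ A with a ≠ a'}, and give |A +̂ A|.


Restricted sumset: A +̂ A = {a + a' : a ∈ A, a' ∈ A, a ≠ a'}.
Equivalently, take A + A and drop any sum 2a that is achievable ONLY as a + a for a ∈ A (i.e. sums representable only with equal summands).
Enumerate pairs (a, a') with a < a' (symmetric, so each unordered pair gives one sum; this covers all a ≠ a'):
  -5 + -3 = -8
  -5 + 1 = -4
  -5 + 6 = 1
  -5 + 10 = 5
  -3 + 1 = -2
  -3 + 6 = 3
  -3 + 10 = 7
  1 + 6 = 7
  1 + 10 = 11
  6 + 10 = 16
Collected distinct sums: {-8, -4, -2, 1, 3, 5, 7, 11, 16}
|A +̂ A| = 9
(Reference bound: |A +̂ A| ≥ 2|A| - 3 for |A| ≥ 2, with |A| = 5 giving ≥ 7.)

|A +̂ A| = 9


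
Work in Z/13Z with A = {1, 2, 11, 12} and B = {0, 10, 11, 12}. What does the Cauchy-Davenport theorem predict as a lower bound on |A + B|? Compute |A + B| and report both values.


Cauchy-Davenport: |A + B| ≥ min(p, |A| + |B| - 1) for A, B nonempty in Z/pZ.
|A| = 4, |B| = 4, p = 13.
CD lower bound = min(13, 4 + 4 - 1) = min(13, 7) = 7.
Compute A + B mod 13 directly:
a = 1: 1+0=1, 1+10=11, 1+11=12, 1+12=0
a = 2: 2+0=2, 2+10=12, 2+11=0, 2+12=1
a = 11: 11+0=11, 11+10=8, 11+11=9, 11+12=10
a = 12: 12+0=12, 12+10=9, 12+11=10, 12+12=11
A + B = {0, 1, 2, 8, 9, 10, 11, 12}, so |A + B| = 8.
Verify: 8 ≥ 7? Yes ✓.

CD lower bound = 7, actual |A + B| = 8.


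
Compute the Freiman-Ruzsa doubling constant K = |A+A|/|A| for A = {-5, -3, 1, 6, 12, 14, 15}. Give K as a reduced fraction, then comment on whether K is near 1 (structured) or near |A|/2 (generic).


|A| = 7.
Compute A + A by enumerating all 49 pairs.
A + A = {-10, -8, -6, -4, -2, 1, 2, 3, 7, 9, 10, 11, 12, 13, 15, 16, 18, 20, 21, 24, 26, 27, 28, 29, 30}, so |A + A| = 25.
K = |A + A| / |A| = 25/7 (already in lowest terms) ≈ 3.5714.
Reference: AP of size 7 gives K = 13/7 ≈ 1.8571; a fully generic set of size 7 gives K ≈ 4.0000.

|A| = 7, |A + A| = 25, K = 25/7.


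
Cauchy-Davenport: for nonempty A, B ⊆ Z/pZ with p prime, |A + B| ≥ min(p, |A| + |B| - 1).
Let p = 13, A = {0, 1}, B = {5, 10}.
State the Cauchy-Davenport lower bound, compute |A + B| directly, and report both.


Cauchy-Davenport: |A + B| ≥ min(p, |A| + |B| - 1) for A, B nonempty in Z/pZ.
|A| = 2, |B| = 2, p = 13.
CD lower bound = min(13, 2 + 2 - 1) = min(13, 3) = 3.
Compute A + B mod 13 directly:
a = 0: 0+5=5, 0+10=10
a = 1: 1+5=6, 1+10=11
A + B = {5, 6, 10, 11}, so |A + B| = 4.
Verify: 4 ≥ 3? Yes ✓.

CD lower bound = 3, actual |A + B| = 4.


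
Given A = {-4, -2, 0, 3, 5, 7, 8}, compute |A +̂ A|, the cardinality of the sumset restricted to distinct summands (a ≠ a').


Restricted sumset: A +̂ A = {a + a' : a ∈ A, a' ∈ A, a ≠ a'}.
Equivalently, take A + A and drop any sum 2a that is achievable ONLY as a + a for a ∈ A (i.e. sums representable only with equal summands).
Enumerate pairs (a, a') with a < a' (symmetric, so each unordered pair gives one sum; this covers all a ≠ a'):
  -4 + -2 = -6
  -4 + 0 = -4
  -4 + 3 = -1
  -4 + 5 = 1
  -4 + 7 = 3
  -4 + 8 = 4
  -2 + 0 = -2
  -2 + 3 = 1
  -2 + 5 = 3
  -2 + 7 = 5
  -2 + 8 = 6
  0 + 3 = 3
  0 + 5 = 5
  0 + 7 = 7
  0 + 8 = 8
  3 + 5 = 8
  3 + 7 = 10
  3 + 8 = 11
  5 + 7 = 12
  5 + 8 = 13
  7 + 8 = 15
Collected distinct sums: {-6, -4, -2, -1, 1, 3, 4, 5, 6, 7, 8, 10, 11, 12, 13, 15}
|A +̂ A| = 16
(Reference bound: |A +̂ A| ≥ 2|A| - 3 for |A| ≥ 2, with |A| = 7 giving ≥ 11.)

|A +̂ A| = 16


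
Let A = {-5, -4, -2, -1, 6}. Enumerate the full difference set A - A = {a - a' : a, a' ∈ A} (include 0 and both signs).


A - A = {a - a' : a, a' ∈ A}.
Compute a - a' for each ordered pair (a, a'):
a = -5: -5--5=0, -5--4=-1, -5--2=-3, -5--1=-4, -5-6=-11
a = -4: -4--5=1, -4--4=0, -4--2=-2, -4--1=-3, -4-6=-10
a = -2: -2--5=3, -2--4=2, -2--2=0, -2--1=-1, -2-6=-8
a = -1: -1--5=4, -1--4=3, -1--2=1, -1--1=0, -1-6=-7
a = 6: 6--5=11, 6--4=10, 6--2=8, 6--1=7, 6-6=0
Collecting distinct values (and noting 0 appears from a-a):
A - A = {-11, -10, -8, -7, -4, -3, -2, -1, 0, 1, 2, 3, 4, 7, 8, 10, 11}
|A - A| = 17

A - A = {-11, -10, -8, -7, -4, -3, -2, -1, 0, 1, 2, 3, 4, 7, 8, 10, 11}


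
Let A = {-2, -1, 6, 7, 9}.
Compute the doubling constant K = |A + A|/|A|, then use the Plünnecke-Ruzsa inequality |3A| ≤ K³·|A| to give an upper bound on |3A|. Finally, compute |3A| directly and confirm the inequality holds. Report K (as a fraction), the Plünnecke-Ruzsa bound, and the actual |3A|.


|A| = 5.
Step 1: Compute A + A by enumerating all 25 pairs.
A + A = {-4, -3, -2, 4, 5, 6, 7, 8, 12, 13, 14, 15, 16, 18}, so |A + A| = 14.
Step 2: Doubling constant K = |A + A|/|A| = 14/5 = 14/5 ≈ 2.8000.
Step 3: Plünnecke-Ruzsa gives |3A| ≤ K³·|A| = (2.8000)³ · 5 ≈ 109.7600.
Step 4: Compute 3A = A + A + A directly by enumerating all triples (a,b,c) ∈ A³; |3A| = 27.
Step 5: Check 27 ≤ 109.7600? Yes ✓.

K = 14/5, Plünnecke-Ruzsa bound K³|A| ≈ 109.7600, |3A| = 27, inequality holds.


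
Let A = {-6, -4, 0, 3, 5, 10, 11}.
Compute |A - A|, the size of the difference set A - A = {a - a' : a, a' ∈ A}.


A - A = {a - a' : a, a' ∈ A}; |A| = 7.
Bounds: 2|A|-1 ≤ |A - A| ≤ |A|² - |A| + 1, i.e. 13 ≤ |A - A| ≤ 43.
Note: 0 ∈ A - A always (from a - a). The set is symmetric: if d ∈ A - A then -d ∈ A - A.
Enumerate nonzero differences d = a - a' with a > a' (then include -d):
Positive differences: {1, 2, 3, 4, 5, 6, 7, 8, 9, 10, 11, 14, 15, 16, 17}
Full difference set: {0} ∪ (positive diffs) ∪ (negative diffs).
|A - A| = 1 + 2·15 = 31 (matches direct enumeration: 31).

|A - A| = 31


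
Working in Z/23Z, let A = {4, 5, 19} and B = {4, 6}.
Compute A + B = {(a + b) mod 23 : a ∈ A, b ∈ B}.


Work in Z/23Z: reduce every sum a + b modulo 23.
Enumerate all 6 pairs:
a = 4: 4+4=8, 4+6=10
a = 5: 5+4=9, 5+6=11
a = 19: 19+4=0, 19+6=2
Distinct residues collected: {0, 2, 8, 9, 10, 11}
|A + B| = 6 (out of 23 total residues).

A + B = {0, 2, 8, 9, 10, 11}


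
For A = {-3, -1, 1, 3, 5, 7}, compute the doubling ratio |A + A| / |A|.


|A| = 6.
Compute A + A by enumerating all 36 pairs.
A + A = {-6, -4, -2, 0, 2, 4, 6, 8, 10, 12, 14}, so |A + A| = 11.
K = |A + A| / |A| = 11/6 (already in lowest terms) ≈ 1.8333.
Reference: AP of size 6 gives K = 11/6 ≈ 1.8333; a fully generic set of size 6 gives K ≈ 3.5000.

|A| = 6, |A + A| = 11, K = 11/6.


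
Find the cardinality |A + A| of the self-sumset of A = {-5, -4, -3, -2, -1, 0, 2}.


A + A = {a + a' : a, a' ∈ A}; |A| = 7.
General bounds: 2|A| - 1 ≤ |A + A| ≤ |A|(|A|+1)/2, i.e. 13 ≤ |A + A| ≤ 28.
Lower bound 2|A|-1 is attained iff A is an arithmetic progression.
Enumerate sums a + a' for a ≤ a' (symmetric, so this suffices):
a = -5: -5+-5=-10, -5+-4=-9, -5+-3=-8, -5+-2=-7, -5+-1=-6, -5+0=-5, -5+2=-3
a = -4: -4+-4=-8, -4+-3=-7, -4+-2=-6, -4+-1=-5, -4+0=-4, -4+2=-2
a = -3: -3+-3=-6, -3+-2=-5, -3+-1=-4, -3+0=-3, -3+2=-1
a = -2: -2+-2=-4, -2+-1=-3, -2+0=-2, -2+2=0
a = -1: -1+-1=-2, -1+0=-1, -1+2=1
a = 0: 0+0=0, 0+2=2
a = 2: 2+2=4
Distinct sums: {-10, -9, -8, -7, -6, -5, -4, -3, -2, -1, 0, 1, 2, 4}
|A + A| = 14

|A + A| = 14


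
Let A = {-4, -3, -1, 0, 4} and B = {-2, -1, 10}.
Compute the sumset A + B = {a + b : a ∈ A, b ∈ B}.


A + B = {a + b : a ∈ A, b ∈ B}.
Enumerate all |A|·|B| = 5·3 = 15 pairs (a, b) and collect distinct sums.
a = -4: -4+-2=-6, -4+-1=-5, -4+10=6
a = -3: -3+-2=-5, -3+-1=-4, -3+10=7
a = -1: -1+-2=-3, -1+-1=-2, -1+10=9
a = 0: 0+-2=-2, 0+-1=-1, 0+10=10
a = 4: 4+-2=2, 4+-1=3, 4+10=14
Collecting distinct sums: A + B = {-6, -5, -4, -3, -2, -1, 2, 3, 6, 7, 9, 10, 14}
|A + B| = 13

A + B = {-6, -5, -4, -3, -2, -1, 2, 3, 6, 7, 9, 10, 14}


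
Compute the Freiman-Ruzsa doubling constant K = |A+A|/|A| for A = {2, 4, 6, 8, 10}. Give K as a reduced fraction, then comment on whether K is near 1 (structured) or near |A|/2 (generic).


|A| = 5.
Compute A + A by enumerating all 25 pairs.
A + A = {4, 6, 8, 10, 12, 14, 16, 18, 20}, so |A + A| = 9.
K = |A + A| / |A| = 9/5 (already in lowest terms) ≈ 1.8000.
Reference: AP of size 5 gives K = 9/5 ≈ 1.8000; a fully generic set of size 5 gives K ≈ 3.0000.

|A| = 5, |A + A| = 9, K = 9/5.


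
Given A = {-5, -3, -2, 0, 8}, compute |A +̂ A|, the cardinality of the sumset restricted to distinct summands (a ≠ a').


Restricted sumset: A +̂ A = {a + a' : a ∈ A, a' ∈ A, a ≠ a'}.
Equivalently, take A + A and drop any sum 2a that is achievable ONLY as a + a for a ∈ A (i.e. sums representable only with equal summands).
Enumerate pairs (a, a') with a < a' (symmetric, so each unordered pair gives one sum; this covers all a ≠ a'):
  -5 + -3 = -8
  -5 + -2 = -7
  -5 + 0 = -5
  -5 + 8 = 3
  -3 + -2 = -5
  -3 + 0 = -3
  -3 + 8 = 5
  -2 + 0 = -2
  -2 + 8 = 6
  0 + 8 = 8
Collected distinct sums: {-8, -7, -5, -3, -2, 3, 5, 6, 8}
|A +̂ A| = 9
(Reference bound: |A +̂ A| ≥ 2|A| - 3 for |A| ≥ 2, with |A| = 5 giving ≥ 7.)

|A +̂ A| = 9


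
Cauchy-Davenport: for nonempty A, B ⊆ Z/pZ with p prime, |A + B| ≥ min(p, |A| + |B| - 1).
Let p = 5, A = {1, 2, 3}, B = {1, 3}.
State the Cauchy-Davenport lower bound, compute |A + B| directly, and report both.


Cauchy-Davenport: |A + B| ≥ min(p, |A| + |B| - 1) for A, B nonempty in Z/pZ.
|A| = 3, |B| = 2, p = 5.
CD lower bound = min(5, 3 + 2 - 1) = min(5, 4) = 4.
Compute A + B mod 5 directly:
a = 1: 1+1=2, 1+3=4
a = 2: 2+1=3, 2+3=0
a = 3: 3+1=4, 3+3=1
A + B = {0, 1, 2, 3, 4}, so |A + B| = 5.
Verify: 5 ≥ 4? Yes ✓.

CD lower bound = 4, actual |A + B| = 5.


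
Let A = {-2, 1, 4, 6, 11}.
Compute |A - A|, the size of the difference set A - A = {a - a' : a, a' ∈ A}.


A - A = {a - a' : a, a' ∈ A}; |A| = 5.
Bounds: 2|A|-1 ≤ |A - A| ≤ |A|² - |A| + 1, i.e. 9 ≤ |A - A| ≤ 21.
Note: 0 ∈ A - A always (from a - a). The set is symmetric: if d ∈ A - A then -d ∈ A - A.
Enumerate nonzero differences d = a - a' with a > a' (then include -d):
Positive differences: {2, 3, 5, 6, 7, 8, 10, 13}
Full difference set: {0} ∪ (positive diffs) ∪ (negative diffs).
|A - A| = 1 + 2·8 = 17 (matches direct enumeration: 17).

|A - A| = 17


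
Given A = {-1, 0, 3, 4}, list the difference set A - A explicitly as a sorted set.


A - A = {a - a' : a, a' ∈ A}.
Compute a - a' for each ordered pair (a, a'):
a = -1: -1--1=0, -1-0=-1, -1-3=-4, -1-4=-5
a = 0: 0--1=1, 0-0=0, 0-3=-3, 0-4=-4
a = 3: 3--1=4, 3-0=3, 3-3=0, 3-4=-1
a = 4: 4--1=5, 4-0=4, 4-3=1, 4-4=0
Collecting distinct values (and noting 0 appears from a-a):
A - A = {-5, -4, -3, -1, 0, 1, 3, 4, 5}
|A - A| = 9

A - A = {-5, -4, -3, -1, 0, 1, 3, 4, 5}


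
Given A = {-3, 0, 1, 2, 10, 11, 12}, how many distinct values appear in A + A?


A + A = {a + a' : a, a' ∈ A}; |A| = 7.
General bounds: 2|A| - 1 ≤ |A + A| ≤ |A|(|A|+1)/2, i.e. 13 ≤ |A + A| ≤ 28.
Lower bound 2|A|-1 is attained iff A is an arithmetic progression.
Enumerate sums a + a' for a ≤ a' (symmetric, so this suffices):
a = -3: -3+-3=-6, -3+0=-3, -3+1=-2, -3+2=-1, -3+10=7, -3+11=8, -3+12=9
a = 0: 0+0=0, 0+1=1, 0+2=2, 0+10=10, 0+11=11, 0+12=12
a = 1: 1+1=2, 1+2=3, 1+10=11, 1+11=12, 1+12=13
a = 2: 2+2=4, 2+10=12, 2+11=13, 2+12=14
a = 10: 10+10=20, 10+11=21, 10+12=22
a = 11: 11+11=22, 11+12=23
a = 12: 12+12=24
Distinct sums: {-6, -3, -2, -1, 0, 1, 2, 3, 4, 7, 8, 9, 10, 11, 12, 13, 14, 20, 21, 22, 23, 24}
|A + A| = 22

|A + A| = 22


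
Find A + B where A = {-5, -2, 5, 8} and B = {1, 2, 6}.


A + B = {a + b : a ∈ A, b ∈ B}.
Enumerate all |A|·|B| = 4·3 = 12 pairs (a, b) and collect distinct sums.
a = -5: -5+1=-4, -5+2=-3, -5+6=1
a = -2: -2+1=-1, -2+2=0, -2+6=4
a = 5: 5+1=6, 5+2=7, 5+6=11
a = 8: 8+1=9, 8+2=10, 8+6=14
Collecting distinct sums: A + B = {-4, -3, -1, 0, 1, 4, 6, 7, 9, 10, 11, 14}
|A + B| = 12

A + B = {-4, -3, -1, 0, 1, 4, 6, 7, 9, 10, 11, 14}


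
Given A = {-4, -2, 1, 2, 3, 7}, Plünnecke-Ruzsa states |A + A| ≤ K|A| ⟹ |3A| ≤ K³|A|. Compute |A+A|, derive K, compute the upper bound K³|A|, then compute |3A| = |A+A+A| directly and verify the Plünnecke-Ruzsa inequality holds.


|A| = 6.
Step 1: Compute A + A by enumerating all 36 pairs.
A + A = {-8, -6, -4, -3, -2, -1, 0, 1, 2, 3, 4, 5, 6, 8, 9, 10, 14}, so |A + A| = 17.
Step 2: Doubling constant K = |A + A|/|A| = 17/6 = 17/6 ≈ 2.8333.
Step 3: Plünnecke-Ruzsa gives |3A| ≤ K³·|A| = (2.8333)³ · 6 ≈ 136.4722.
Step 4: Compute 3A = A + A + A directly by enumerating all triples (a,b,c) ∈ A³; |3A| = 28.
Step 5: Check 28 ≤ 136.4722? Yes ✓.

K = 17/6, Plünnecke-Ruzsa bound K³|A| ≈ 136.4722, |3A| = 28, inequality holds.


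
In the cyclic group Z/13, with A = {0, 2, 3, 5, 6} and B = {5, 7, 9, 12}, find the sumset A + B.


Work in Z/13Z: reduce every sum a + b modulo 13.
Enumerate all 20 pairs:
a = 0: 0+5=5, 0+7=7, 0+9=9, 0+12=12
a = 2: 2+5=7, 2+7=9, 2+9=11, 2+12=1
a = 3: 3+5=8, 3+7=10, 3+9=12, 3+12=2
a = 5: 5+5=10, 5+7=12, 5+9=1, 5+12=4
a = 6: 6+5=11, 6+7=0, 6+9=2, 6+12=5
Distinct residues collected: {0, 1, 2, 4, 5, 7, 8, 9, 10, 11, 12}
|A + B| = 11 (out of 13 total residues).

A + B = {0, 1, 2, 4, 5, 7, 8, 9, 10, 11, 12}


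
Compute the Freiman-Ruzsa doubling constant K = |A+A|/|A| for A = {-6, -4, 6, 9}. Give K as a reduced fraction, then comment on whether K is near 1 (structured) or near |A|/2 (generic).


|A| = 4.
Compute A + A by enumerating all 16 pairs.
A + A = {-12, -10, -8, 0, 2, 3, 5, 12, 15, 18}, so |A + A| = 10.
K = |A + A| / |A| = 10/4 = 5/2 ≈ 2.5000.
Reference: AP of size 4 gives K = 7/4 ≈ 1.7500; a fully generic set of size 4 gives K ≈ 2.5000.

|A| = 4, |A + A| = 10, K = 10/4 = 5/2.


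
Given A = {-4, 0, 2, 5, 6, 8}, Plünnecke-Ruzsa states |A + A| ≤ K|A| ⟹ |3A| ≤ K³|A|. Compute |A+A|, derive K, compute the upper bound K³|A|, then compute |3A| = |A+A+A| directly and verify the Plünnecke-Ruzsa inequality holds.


|A| = 6.
Step 1: Compute A + A by enumerating all 36 pairs.
A + A = {-8, -4, -2, 0, 1, 2, 4, 5, 6, 7, 8, 10, 11, 12, 13, 14, 16}, so |A + A| = 17.
Step 2: Doubling constant K = |A + A|/|A| = 17/6 = 17/6 ≈ 2.8333.
Step 3: Plünnecke-Ruzsa gives |3A| ≤ K³·|A| = (2.8333)³ · 6 ≈ 136.4722.
Step 4: Compute 3A = A + A + A directly by enumerating all triples (a,b,c) ∈ A³; |3A| = 30.
Step 5: Check 30 ≤ 136.4722? Yes ✓.

K = 17/6, Plünnecke-Ruzsa bound K³|A| ≈ 136.4722, |3A| = 30, inequality holds.


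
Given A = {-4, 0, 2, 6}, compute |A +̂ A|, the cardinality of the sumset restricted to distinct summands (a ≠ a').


Restricted sumset: A +̂ A = {a + a' : a ∈ A, a' ∈ A, a ≠ a'}.
Equivalently, take A + A and drop any sum 2a that is achievable ONLY as a + a for a ∈ A (i.e. sums representable only with equal summands).
Enumerate pairs (a, a') with a < a' (symmetric, so each unordered pair gives one sum; this covers all a ≠ a'):
  -4 + 0 = -4
  -4 + 2 = -2
  -4 + 6 = 2
  0 + 2 = 2
  0 + 6 = 6
  2 + 6 = 8
Collected distinct sums: {-4, -2, 2, 6, 8}
|A +̂ A| = 5
(Reference bound: |A +̂ A| ≥ 2|A| - 3 for |A| ≥ 2, with |A| = 4 giving ≥ 5.)

|A +̂ A| = 5


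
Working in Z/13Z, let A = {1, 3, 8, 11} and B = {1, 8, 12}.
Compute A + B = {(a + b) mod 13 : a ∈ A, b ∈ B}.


Work in Z/13Z: reduce every sum a + b modulo 13.
Enumerate all 12 pairs:
a = 1: 1+1=2, 1+8=9, 1+12=0
a = 3: 3+1=4, 3+8=11, 3+12=2
a = 8: 8+1=9, 8+8=3, 8+12=7
a = 11: 11+1=12, 11+8=6, 11+12=10
Distinct residues collected: {0, 2, 3, 4, 6, 7, 9, 10, 11, 12}
|A + B| = 10 (out of 13 total residues).

A + B = {0, 2, 3, 4, 6, 7, 9, 10, 11, 12}


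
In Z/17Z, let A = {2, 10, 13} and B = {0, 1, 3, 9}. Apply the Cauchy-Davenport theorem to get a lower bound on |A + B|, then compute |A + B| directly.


Cauchy-Davenport: |A + B| ≥ min(p, |A| + |B| - 1) for A, B nonempty in Z/pZ.
|A| = 3, |B| = 4, p = 17.
CD lower bound = min(17, 3 + 4 - 1) = min(17, 6) = 6.
Compute A + B mod 17 directly:
a = 2: 2+0=2, 2+1=3, 2+3=5, 2+9=11
a = 10: 10+0=10, 10+1=11, 10+3=13, 10+9=2
a = 13: 13+0=13, 13+1=14, 13+3=16, 13+9=5
A + B = {2, 3, 5, 10, 11, 13, 14, 16}, so |A + B| = 8.
Verify: 8 ≥ 6? Yes ✓.

CD lower bound = 6, actual |A + B| = 8.


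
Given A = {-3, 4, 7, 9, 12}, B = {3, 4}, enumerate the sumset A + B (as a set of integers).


A + B = {a + b : a ∈ A, b ∈ B}.
Enumerate all |A|·|B| = 5·2 = 10 pairs (a, b) and collect distinct sums.
a = -3: -3+3=0, -3+4=1
a = 4: 4+3=7, 4+4=8
a = 7: 7+3=10, 7+4=11
a = 9: 9+3=12, 9+4=13
a = 12: 12+3=15, 12+4=16
Collecting distinct sums: A + B = {0, 1, 7, 8, 10, 11, 12, 13, 15, 16}
|A + B| = 10

A + B = {0, 1, 7, 8, 10, 11, 12, 13, 15, 16}


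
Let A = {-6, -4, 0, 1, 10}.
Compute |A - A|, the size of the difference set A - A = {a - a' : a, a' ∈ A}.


A - A = {a - a' : a, a' ∈ A}; |A| = 5.
Bounds: 2|A|-1 ≤ |A - A| ≤ |A|² - |A| + 1, i.e. 9 ≤ |A - A| ≤ 21.
Note: 0 ∈ A - A always (from a - a). The set is symmetric: if d ∈ A - A then -d ∈ A - A.
Enumerate nonzero differences d = a - a' with a > a' (then include -d):
Positive differences: {1, 2, 4, 5, 6, 7, 9, 10, 14, 16}
Full difference set: {0} ∪ (positive diffs) ∪ (negative diffs).
|A - A| = 1 + 2·10 = 21 (matches direct enumeration: 21).

|A - A| = 21


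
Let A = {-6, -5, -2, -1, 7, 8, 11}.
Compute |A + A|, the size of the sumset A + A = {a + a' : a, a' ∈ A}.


A + A = {a + a' : a, a' ∈ A}; |A| = 7.
General bounds: 2|A| - 1 ≤ |A + A| ≤ |A|(|A|+1)/2, i.e. 13 ≤ |A + A| ≤ 28.
Lower bound 2|A|-1 is attained iff A is an arithmetic progression.
Enumerate sums a + a' for a ≤ a' (symmetric, so this suffices):
a = -6: -6+-6=-12, -6+-5=-11, -6+-2=-8, -6+-1=-7, -6+7=1, -6+8=2, -6+11=5
a = -5: -5+-5=-10, -5+-2=-7, -5+-1=-6, -5+7=2, -5+8=3, -5+11=6
a = -2: -2+-2=-4, -2+-1=-3, -2+7=5, -2+8=6, -2+11=9
a = -1: -1+-1=-2, -1+7=6, -1+8=7, -1+11=10
a = 7: 7+7=14, 7+8=15, 7+11=18
a = 8: 8+8=16, 8+11=19
a = 11: 11+11=22
Distinct sums: {-12, -11, -10, -8, -7, -6, -4, -3, -2, 1, 2, 3, 5, 6, 7, 9, 10, 14, 15, 16, 18, 19, 22}
|A + A| = 23

|A + A| = 23


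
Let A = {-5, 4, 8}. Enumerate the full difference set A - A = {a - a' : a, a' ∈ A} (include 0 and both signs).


A - A = {a - a' : a, a' ∈ A}.
Compute a - a' for each ordered pair (a, a'):
a = -5: -5--5=0, -5-4=-9, -5-8=-13
a = 4: 4--5=9, 4-4=0, 4-8=-4
a = 8: 8--5=13, 8-4=4, 8-8=0
Collecting distinct values (and noting 0 appears from a-a):
A - A = {-13, -9, -4, 0, 4, 9, 13}
|A - A| = 7

A - A = {-13, -9, -4, 0, 4, 9, 13}


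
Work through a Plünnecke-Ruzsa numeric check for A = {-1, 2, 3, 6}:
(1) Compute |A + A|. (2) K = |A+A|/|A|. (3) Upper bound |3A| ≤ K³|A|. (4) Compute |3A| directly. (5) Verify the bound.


|A| = 4.
Step 1: Compute A + A by enumerating all 16 pairs.
A + A = {-2, 1, 2, 4, 5, 6, 8, 9, 12}, so |A + A| = 9.
Step 2: Doubling constant K = |A + A|/|A| = 9/4 = 9/4 ≈ 2.2500.
Step 3: Plünnecke-Ruzsa gives |3A| ≤ K³·|A| = (2.2500)³ · 4 ≈ 45.5625.
Step 4: Compute 3A = A + A + A directly by enumerating all triples (a,b,c) ∈ A³; |3A| = 16.
Step 5: Check 16 ≤ 45.5625? Yes ✓.

K = 9/4, Plünnecke-Ruzsa bound K³|A| ≈ 45.5625, |3A| = 16, inequality holds.


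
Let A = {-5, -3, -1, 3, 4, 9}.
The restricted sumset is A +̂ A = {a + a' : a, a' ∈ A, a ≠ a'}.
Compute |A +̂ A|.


Restricted sumset: A +̂ A = {a + a' : a ∈ A, a' ∈ A, a ≠ a'}.
Equivalently, take A + A and drop any sum 2a that is achievable ONLY as a + a for a ∈ A (i.e. sums representable only with equal summands).
Enumerate pairs (a, a') with a < a' (symmetric, so each unordered pair gives one sum; this covers all a ≠ a'):
  -5 + -3 = -8
  -5 + -1 = -6
  -5 + 3 = -2
  -5 + 4 = -1
  -5 + 9 = 4
  -3 + -1 = -4
  -3 + 3 = 0
  -3 + 4 = 1
  -3 + 9 = 6
  -1 + 3 = 2
  -1 + 4 = 3
  -1 + 9 = 8
  3 + 4 = 7
  3 + 9 = 12
  4 + 9 = 13
Collected distinct sums: {-8, -6, -4, -2, -1, 0, 1, 2, 3, 4, 6, 7, 8, 12, 13}
|A +̂ A| = 15
(Reference bound: |A +̂ A| ≥ 2|A| - 3 for |A| ≥ 2, with |A| = 6 giving ≥ 9.)

|A +̂ A| = 15


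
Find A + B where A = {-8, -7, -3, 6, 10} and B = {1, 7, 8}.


A + B = {a + b : a ∈ A, b ∈ B}.
Enumerate all |A|·|B| = 5·3 = 15 pairs (a, b) and collect distinct sums.
a = -8: -8+1=-7, -8+7=-1, -8+8=0
a = -7: -7+1=-6, -7+7=0, -7+8=1
a = -3: -3+1=-2, -3+7=4, -3+8=5
a = 6: 6+1=7, 6+7=13, 6+8=14
a = 10: 10+1=11, 10+7=17, 10+8=18
Collecting distinct sums: A + B = {-7, -6, -2, -1, 0, 1, 4, 5, 7, 11, 13, 14, 17, 18}
|A + B| = 14

A + B = {-7, -6, -2, -1, 0, 1, 4, 5, 7, 11, 13, 14, 17, 18}


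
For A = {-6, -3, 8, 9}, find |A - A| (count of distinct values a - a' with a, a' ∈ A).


A - A = {a - a' : a, a' ∈ A}; |A| = 4.
Bounds: 2|A|-1 ≤ |A - A| ≤ |A|² - |A| + 1, i.e. 7 ≤ |A - A| ≤ 13.
Note: 0 ∈ A - A always (from a - a). The set is symmetric: if d ∈ A - A then -d ∈ A - A.
Enumerate nonzero differences d = a - a' with a > a' (then include -d):
Positive differences: {1, 3, 11, 12, 14, 15}
Full difference set: {0} ∪ (positive diffs) ∪ (negative diffs).
|A - A| = 1 + 2·6 = 13 (matches direct enumeration: 13).

|A - A| = 13


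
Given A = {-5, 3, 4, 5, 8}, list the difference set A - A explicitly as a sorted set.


A - A = {a - a' : a, a' ∈ A}.
Compute a - a' for each ordered pair (a, a'):
a = -5: -5--5=0, -5-3=-8, -5-4=-9, -5-5=-10, -5-8=-13
a = 3: 3--5=8, 3-3=0, 3-4=-1, 3-5=-2, 3-8=-5
a = 4: 4--5=9, 4-3=1, 4-4=0, 4-5=-1, 4-8=-4
a = 5: 5--5=10, 5-3=2, 5-4=1, 5-5=0, 5-8=-3
a = 8: 8--5=13, 8-3=5, 8-4=4, 8-5=3, 8-8=0
Collecting distinct values (and noting 0 appears from a-a):
A - A = {-13, -10, -9, -8, -5, -4, -3, -2, -1, 0, 1, 2, 3, 4, 5, 8, 9, 10, 13}
|A - A| = 19

A - A = {-13, -10, -9, -8, -5, -4, -3, -2, -1, 0, 1, 2, 3, 4, 5, 8, 9, 10, 13}


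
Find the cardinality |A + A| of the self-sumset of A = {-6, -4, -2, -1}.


A + A = {a + a' : a, a' ∈ A}; |A| = 4.
General bounds: 2|A| - 1 ≤ |A + A| ≤ |A|(|A|+1)/2, i.e. 7 ≤ |A + A| ≤ 10.
Lower bound 2|A|-1 is attained iff A is an arithmetic progression.
Enumerate sums a + a' for a ≤ a' (symmetric, so this suffices):
a = -6: -6+-6=-12, -6+-4=-10, -6+-2=-8, -6+-1=-7
a = -4: -4+-4=-8, -4+-2=-6, -4+-1=-5
a = -2: -2+-2=-4, -2+-1=-3
a = -1: -1+-1=-2
Distinct sums: {-12, -10, -8, -7, -6, -5, -4, -3, -2}
|A + A| = 9

|A + A| = 9


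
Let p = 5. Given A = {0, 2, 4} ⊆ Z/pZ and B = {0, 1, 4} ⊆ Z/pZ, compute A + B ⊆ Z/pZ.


Work in Z/5Z: reduce every sum a + b modulo 5.
Enumerate all 9 pairs:
a = 0: 0+0=0, 0+1=1, 0+4=4
a = 2: 2+0=2, 2+1=3, 2+4=1
a = 4: 4+0=4, 4+1=0, 4+4=3
Distinct residues collected: {0, 1, 2, 3, 4}
|A + B| = 5 (out of 5 total residues).

A + B = {0, 1, 2, 3, 4}


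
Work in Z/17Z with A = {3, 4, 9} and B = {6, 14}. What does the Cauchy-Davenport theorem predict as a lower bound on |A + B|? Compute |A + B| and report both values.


Cauchy-Davenport: |A + B| ≥ min(p, |A| + |B| - 1) for A, B nonempty in Z/pZ.
|A| = 3, |B| = 2, p = 17.
CD lower bound = min(17, 3 + 2 - 1) = min(17, 4) = 4.
Compute A + B mod 17 directly:
a = 3: 3+6=9, 3+14=0
a = 4: 4+6=10, 4+14=1
a = 9: 9+6=15, 9+14=6
A + B = {0, 1, 6, 9, 10, 15}, so |A + B| = 6.
Verify: 6 ≥ 4? Yes ✓.

CD lower bound = 4, actual |A + B| = 6.


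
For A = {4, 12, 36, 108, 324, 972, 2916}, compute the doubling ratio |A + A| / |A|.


|A| = 7.
Compute A + A by enumerating all 49 pairs.
A + A = {8, 16, 24, 40, 48, 72, 112, 120, 144, 216, 328, 336, 360, 432, 648, 976, 984, 1008, 1080, 1296, 1944, 2920, 2928, 2952, 3024, 3240, 3888, 5832}, so |A + A| = 28.
K = |A + A| / |A| = 28/7 = 4/1 ≈ 4.0000.
Reference: AP of size 7 gives K = 13/7 ≈ 1.8571; a fully generic set of size 7 gives K ≈ 4.0000.

|A| = 7, |A + A| = 28, K = 28/7 = 4/1.


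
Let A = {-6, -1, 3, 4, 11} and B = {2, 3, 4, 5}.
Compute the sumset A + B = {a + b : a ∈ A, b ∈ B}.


A + B = {a + b : a ∈ A, b ∈ B}.
Enumerate all |A|·|B| = 5·4 = 20 pairs (a, b) and collect distinct sums.
a = -6: -6+2=-4, -6+3=-3, -6+4=-2, -6+5=-1
a = -1: -1+2=1, -1+3=2, -1+4=3, -1+5=4
a = 3: 3+2=5, 3+3=6, 3+4=7, 3+5=8
a = 4: 4+2=6, 4+3=7, 4+4=8, 4+5=9
a = 11: 11+2=13, 11+3=14, 11+4=15, 11+5=16
Collecting distinct sums: A + B = {-4, -3, -2, -1, 1, 2, 3, 4, 5, 6, 7, 8, 9, 13, 14, 15, 16}
|A + B| = 17

A + B = {-4, -3, -2, -1, 1, 2, 3, 4, 5, 6, 7, 8, 9, 13, 14, 15, 16}


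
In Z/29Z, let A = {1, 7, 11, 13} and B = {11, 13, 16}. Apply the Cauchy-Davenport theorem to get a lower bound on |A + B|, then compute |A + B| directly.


Cauchy-Davenport: |A + B| ≥ min(p, |A| + |B| - 1) for A, B nonempty in Z/pZ.
|A| = 4, |B| = 3, p = 29.
CD lower bound = min(29, 4 + 3 - 1) = min(29, 6) = 6.
Compute A + B mod 29 directly:
a = 1: 1+11=12, 1+13=14, 1+16=17
a = 7: 7+11=18, 7+13=20, 7+16=23
a = 11: 11+11=22, 11+13=24, 11+16=27
a = 13: 13+11=24, 13+13=26, 13+16=0
A + B = {0, 12, 14, 17, 18, 20, 22, 23, 24, 26, 27}, so |A + B| = 11.
Verify: 11 ≥ 6? Yes ✓.

CD lower bound = 6, actual |A + B| = 11.


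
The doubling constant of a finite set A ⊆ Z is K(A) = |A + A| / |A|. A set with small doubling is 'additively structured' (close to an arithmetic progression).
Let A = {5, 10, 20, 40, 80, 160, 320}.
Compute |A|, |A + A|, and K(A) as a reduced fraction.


|A| = 7.
Compute A + A by enumerating all 49 pairs.
A + A = {10, 15, 20, 25, 30, 40, 45, 50, 60, 80, 85, 90, 100, 120, 160, 165, 170, 180, 200, 240, 320, 325, 330, 340, 360, 400, 480, 640}, so |A + A| = 28.
K = |A + A| / |A| = 28/7 = 4/1 ≈ 4.0000.
Reference: AP of size 7 gives K = 13/7 ≈ 1.8571; a fully generic set of size 7 gives K ≈ 4.0000.

|A| = 7, |A + A| = 28, K = 28/7 = 4/1.


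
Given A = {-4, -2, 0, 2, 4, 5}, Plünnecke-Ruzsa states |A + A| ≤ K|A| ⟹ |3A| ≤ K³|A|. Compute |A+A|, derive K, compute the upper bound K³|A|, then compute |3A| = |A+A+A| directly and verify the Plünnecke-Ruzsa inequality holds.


|A| = 6.
Step 1: Compute A + A by enumerating all 36 pairs.
A + A = {-8, -6, -4, -2, 0, 1, 2, 3, 4, 5, 6, 7, 8, 9, 10}, so |A + A| = 15.
Step 2: Doubling constant K = |A + A|/|A| = 15/6 = 15/6 ≈ 2.5000.
Step 3: Plünnecke-Ruzsa gives |3A| ≤ K³·|A| = (2.5000)³ · 6 ≈ 93.7500.
Step 4: Compute 3A = A + A + A directly by enumerating all triples (a,b,c) ∈ A³; |3A| = 24.
Step 5: Check 24 ≤ 93.7500? Yes ✓.

K = 15/6, Plünnecke-Ruzsa bound K³|A| ≈ 93.7500, |3A| = 24, inequality holds.


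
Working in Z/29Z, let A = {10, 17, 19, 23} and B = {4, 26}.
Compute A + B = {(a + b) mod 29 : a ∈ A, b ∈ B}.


Work in Z/29Z: reduce every sum a + b modulo 29.
Enumerate all 8 pairs:
a = 10: 10+4=14, 10+26=7
a = 17: 17+4=21, 17+26=14
a = 19: 19+4=23, 19+26=16
a = 23: 23+4=27, 23+26=20
Distinct residues collected: {7, 14, 16, 20, 21, 23, 27}
|A + B| = 7 (out of 29 total residues).

A + B = {7, 14, 16, 20, 21, 23, 27}


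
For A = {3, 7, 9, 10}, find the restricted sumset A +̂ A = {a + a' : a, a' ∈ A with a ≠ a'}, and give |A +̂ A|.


Restricted sumset: A +̂ A = {a + a' : a ∈ A, a' ∈ A, a ≠ a'}.
Equivalently, take A + A and drop any sum 2a that is achievable ONLY as a + a for a ∈ A (i.e. sums representable only with equal summands).
Enumerate pairs (a, a') with a < a' (symmetric, so each unordered pair gives one sum; this covers all a ≠ a'):
  3 + 7 = 10
  3 + 9 = 12
  3 + 10 = 13
  7 + 9 = 16
  7 + 10 = 17
  9 + 10 = 19
Collected distinct sums: {10, 12, 13, 16, 17, 19}
|A +̂ A| = 6
(Reference bound: |A +̂ A| ≥ 2|A| - 3 for |A| ≥ 2, with |A| = 4 giving ≥ 5.)

|A +̂ A| = 6
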